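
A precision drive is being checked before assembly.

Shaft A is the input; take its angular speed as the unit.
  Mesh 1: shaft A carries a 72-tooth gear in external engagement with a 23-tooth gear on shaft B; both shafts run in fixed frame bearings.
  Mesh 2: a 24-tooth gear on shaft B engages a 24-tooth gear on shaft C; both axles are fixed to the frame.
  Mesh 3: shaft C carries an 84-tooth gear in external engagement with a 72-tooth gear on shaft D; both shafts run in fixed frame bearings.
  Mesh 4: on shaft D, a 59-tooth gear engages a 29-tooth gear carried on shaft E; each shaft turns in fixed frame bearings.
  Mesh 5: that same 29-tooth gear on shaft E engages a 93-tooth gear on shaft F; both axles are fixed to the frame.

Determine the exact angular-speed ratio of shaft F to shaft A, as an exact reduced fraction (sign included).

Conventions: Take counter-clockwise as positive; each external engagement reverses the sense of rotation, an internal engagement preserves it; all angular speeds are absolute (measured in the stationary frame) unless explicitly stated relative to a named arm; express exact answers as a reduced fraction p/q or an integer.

-1652/713

class = fixed-axis compound train [5 meshes; 5 ratios multiply, 5 sense flips]
mesh 1 [72T→23T]: running ratio 72/23, sense −
mesh 2 [24T→24T]: running ratio 72/23, sense +
mesh 3 [84T→72T]: running ratio 84/23, sense −
mesh 4 [59T→29T]: running ratio 4956/667, sense +
mesh 5 [29T→93T]: running ratio 1652/713, sense −
ω_out/ω_in = -1652/713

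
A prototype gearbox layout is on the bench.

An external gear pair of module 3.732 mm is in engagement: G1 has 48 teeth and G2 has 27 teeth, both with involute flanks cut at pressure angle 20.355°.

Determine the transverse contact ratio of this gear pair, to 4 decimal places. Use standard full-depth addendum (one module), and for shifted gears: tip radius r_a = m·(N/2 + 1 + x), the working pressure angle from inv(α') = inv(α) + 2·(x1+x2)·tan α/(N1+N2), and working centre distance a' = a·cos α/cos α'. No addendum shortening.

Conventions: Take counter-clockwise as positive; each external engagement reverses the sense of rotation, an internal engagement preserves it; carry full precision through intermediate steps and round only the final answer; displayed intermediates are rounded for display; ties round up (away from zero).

single-mesh involute tooth geometry (48T engaging 27T at module 3.732)
base radii: r_b1 = 83.974968, r_b2 = 47.235920
tip radii: r_a1 = 93.300000, r_a2 = 54.114000
no profile shift: α' = α, a' = a
action lengths: √(r_a1²−r_b1²) = 40.658268, √(r_a2²−r_b2²) = 26.402517
base pitch p_b = π·m·cos α = 10.992298
CR = (40.658268 + 26.402517 − 139.950000·sin 20.35500°)/10.992298 = 1.672186
contact ratio ≈ 1.6722

1.6722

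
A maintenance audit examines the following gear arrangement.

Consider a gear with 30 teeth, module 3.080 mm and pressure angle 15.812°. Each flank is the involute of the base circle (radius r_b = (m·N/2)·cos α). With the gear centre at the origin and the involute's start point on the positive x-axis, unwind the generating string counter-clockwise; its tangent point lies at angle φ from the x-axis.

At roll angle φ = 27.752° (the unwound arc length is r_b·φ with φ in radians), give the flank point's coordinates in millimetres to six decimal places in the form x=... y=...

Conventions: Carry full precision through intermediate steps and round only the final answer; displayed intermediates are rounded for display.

x=49.364348 y=1.644599

topology: single-mesh involute geometry — m = 3.080, N = 30
pitch radius r_p = m·N/2 = 3.080·30/2 = 46.200000
base radius r_b = r_p·cos α = 46.200000·cos 15.812° = 44.451836
roll angle φ = 27.752° = 0.48436377 rad
x = r_b·(cos φ + φ·sin φ) = 49.364348
y = r_b·(sin φ − φ·cos φ) = 1.644599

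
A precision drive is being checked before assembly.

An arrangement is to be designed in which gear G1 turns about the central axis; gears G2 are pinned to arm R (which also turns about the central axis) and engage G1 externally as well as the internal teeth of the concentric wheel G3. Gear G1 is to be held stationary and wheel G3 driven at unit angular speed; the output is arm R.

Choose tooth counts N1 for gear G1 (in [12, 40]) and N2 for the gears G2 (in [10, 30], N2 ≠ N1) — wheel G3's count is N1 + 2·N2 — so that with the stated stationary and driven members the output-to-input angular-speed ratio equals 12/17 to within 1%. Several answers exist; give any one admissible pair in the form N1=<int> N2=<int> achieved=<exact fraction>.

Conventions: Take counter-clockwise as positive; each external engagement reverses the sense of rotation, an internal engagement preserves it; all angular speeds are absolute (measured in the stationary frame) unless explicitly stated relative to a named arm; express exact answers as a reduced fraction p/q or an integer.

N1=20 N2=14 achieved=12/17

class = planetary set [ratio 12/17 wanted; Willis about the carrier]
Willis with ω_sun = 0: ω_arm/ω_ring = N3/(N1+N3); set equal to 12/17  ⇒  N3/N1 = (12/17)/(1 − 12/17) = 12/5
N3 = N1 + 2·N2  ⇒  N2/N1 = (N3/N1 − 1)/2 = (12/5 − 1)/2 = 7/10
smallest multiple with N1 ≥ 12 and N2 ≥ 10: k = 2  ⇒  N1 = 2·10 = 20, N2 = 2·7 = 14 (N1 ≤ 40, N2 ≤ 30, N2 ≠ N1 ✓), N3 = 20 + 2·14 = 48
check: N3/(N1+N3) with N1 = 20, N3 = 48 gives 12/17; |achieved − target| = 0 ≤ 3/425 ✓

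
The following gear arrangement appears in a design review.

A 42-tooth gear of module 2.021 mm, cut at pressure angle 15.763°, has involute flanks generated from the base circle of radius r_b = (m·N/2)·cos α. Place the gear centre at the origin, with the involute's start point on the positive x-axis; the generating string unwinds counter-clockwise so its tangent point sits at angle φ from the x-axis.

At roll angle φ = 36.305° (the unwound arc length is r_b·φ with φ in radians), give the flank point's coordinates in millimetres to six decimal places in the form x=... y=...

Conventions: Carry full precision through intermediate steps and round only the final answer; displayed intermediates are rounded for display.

x=48.239740 y=3.326674

recognized (one wheel, involute flank): single-mesh tooth geometry, m = 2.021, N = 42
pitch radius r_p = m·N/2 = 2.021·42/2 = 42.441000
base radius r_b = r_p·cos α = 42.441000·cos 15.763° = 40.844948
roll angle φ = 36.305° = 0.63364178 rad
x = r_b·(cos φ + φ·sin φ) = 48.239740
y = r_b·(sin φ − φ·cos φ) = 3.326674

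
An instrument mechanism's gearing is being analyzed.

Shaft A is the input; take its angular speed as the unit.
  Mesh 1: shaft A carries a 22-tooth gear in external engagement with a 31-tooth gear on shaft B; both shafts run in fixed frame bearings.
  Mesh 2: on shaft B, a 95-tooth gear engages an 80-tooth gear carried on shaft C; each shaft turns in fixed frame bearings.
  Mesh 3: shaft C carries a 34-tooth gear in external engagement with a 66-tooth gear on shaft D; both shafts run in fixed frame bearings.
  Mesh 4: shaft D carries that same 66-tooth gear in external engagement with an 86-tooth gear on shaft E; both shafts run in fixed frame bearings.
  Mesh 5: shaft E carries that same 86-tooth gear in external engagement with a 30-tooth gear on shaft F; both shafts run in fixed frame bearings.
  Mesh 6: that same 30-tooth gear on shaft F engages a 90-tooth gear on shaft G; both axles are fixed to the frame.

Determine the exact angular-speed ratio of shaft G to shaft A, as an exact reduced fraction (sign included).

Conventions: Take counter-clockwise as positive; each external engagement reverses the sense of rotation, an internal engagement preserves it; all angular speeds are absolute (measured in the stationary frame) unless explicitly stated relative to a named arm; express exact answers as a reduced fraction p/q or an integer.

class = fixed-axis compound train [6 meshes; 6 ratios multiply, 6 sense flips]
mesh 1 [22T→31T]: running ratio 22/31, sense −
mesh 2 [95T→80T]: running ratio 209/248, sense +
mesh 3 [34T→66T]: running ratio 323/744, sense −
mesh 4 [66T→86T]: running ratio 3553/10664, sense +
mesh 5 [86T→30T]: running ratio 3553/3720, sense −
mesh 6 [30T→90T]: running ratio 3553/11160, sense +
ω_out/ω_in = 3553/11160

3553/11160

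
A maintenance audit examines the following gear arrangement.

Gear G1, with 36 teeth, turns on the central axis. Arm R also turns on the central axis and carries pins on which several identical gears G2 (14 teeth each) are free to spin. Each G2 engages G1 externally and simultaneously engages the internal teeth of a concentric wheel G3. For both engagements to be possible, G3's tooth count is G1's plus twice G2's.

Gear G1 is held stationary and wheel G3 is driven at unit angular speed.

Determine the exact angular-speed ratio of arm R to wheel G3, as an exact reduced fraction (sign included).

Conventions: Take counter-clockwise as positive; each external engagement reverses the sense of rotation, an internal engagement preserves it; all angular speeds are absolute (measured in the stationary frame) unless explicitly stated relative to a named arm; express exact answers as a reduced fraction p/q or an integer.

class = planetary set [G3 = 36+2·14 = 64; Willis about the carrier]
ring teeth: 36 + 2·14 = 64
36(ω_sun−ω_arm) = −64(ω_ring−ω_arm),  ω_sun = 0, ω_ring = 1
36(0−ω_arm) = −64(1−ω_arm)  ⇒  100·ω_arm = 64  ⇒  ω_arm = 16/25
ω_out/ω_in = 16/25

16/25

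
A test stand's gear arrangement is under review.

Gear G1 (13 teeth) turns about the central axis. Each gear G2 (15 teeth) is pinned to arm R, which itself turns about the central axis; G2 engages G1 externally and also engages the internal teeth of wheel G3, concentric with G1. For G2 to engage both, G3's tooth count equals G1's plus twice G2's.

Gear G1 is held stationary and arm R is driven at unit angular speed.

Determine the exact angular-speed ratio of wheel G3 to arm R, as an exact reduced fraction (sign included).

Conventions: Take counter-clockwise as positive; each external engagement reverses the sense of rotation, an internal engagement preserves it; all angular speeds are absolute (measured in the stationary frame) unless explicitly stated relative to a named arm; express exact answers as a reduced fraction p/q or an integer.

56/43

topology: planetary set — G1 13T / G2 15T / G3 43T, arm = carrier (Willis)
ring teeth: 13 + 2·15 = 43
13(ω_sun−ω_arm) = −43(ω_ring−ω_arm),  ω_sun = 0, ω_arm = 1
ω_ring = 1 − (13/43)(0−1) = 56/43
ω_out/ω_in = 56/43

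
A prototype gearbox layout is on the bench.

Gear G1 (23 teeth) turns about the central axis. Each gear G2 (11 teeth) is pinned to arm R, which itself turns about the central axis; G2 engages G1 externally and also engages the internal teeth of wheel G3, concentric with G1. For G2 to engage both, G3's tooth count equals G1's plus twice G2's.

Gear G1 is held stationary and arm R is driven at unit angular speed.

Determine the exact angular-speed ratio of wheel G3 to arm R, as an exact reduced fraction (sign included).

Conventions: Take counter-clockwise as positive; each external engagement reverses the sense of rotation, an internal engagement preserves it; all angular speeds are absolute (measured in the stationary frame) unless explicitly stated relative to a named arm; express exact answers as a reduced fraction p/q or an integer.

class = planetary set [G3 = 23+2·11 = 45; Willis about the carrier]
ring teeth: 23 + 2·11 = 45
23(ω_sun−ω_arm) = −45(ω_ring−ω_arm),  ω_sun = 0, ω_arm = 1
ω_ring = 1 − (23/45)(0−1) = 68/45
ω_out/ω_in = 68/45

68/45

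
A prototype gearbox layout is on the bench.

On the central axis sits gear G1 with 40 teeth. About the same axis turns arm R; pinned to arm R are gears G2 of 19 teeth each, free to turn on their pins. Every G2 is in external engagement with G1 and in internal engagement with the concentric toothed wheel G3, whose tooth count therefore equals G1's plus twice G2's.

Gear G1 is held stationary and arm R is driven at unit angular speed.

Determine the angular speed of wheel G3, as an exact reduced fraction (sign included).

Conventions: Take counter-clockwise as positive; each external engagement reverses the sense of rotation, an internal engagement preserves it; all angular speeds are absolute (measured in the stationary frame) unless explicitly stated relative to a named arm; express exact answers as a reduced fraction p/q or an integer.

59/39

recognized (axles ride arm R): planetary set, 40/19/78 teeth
ring teeth: 40 + 2·19 = 78
40(ω_sun−ω_arm) = −78(ω_ring−ω_arm),  ω_sun = 0, ω_arm = 1
ω_ring = 1 − (40/78)(0−1) = 59/39
exact speed ratio = 59/39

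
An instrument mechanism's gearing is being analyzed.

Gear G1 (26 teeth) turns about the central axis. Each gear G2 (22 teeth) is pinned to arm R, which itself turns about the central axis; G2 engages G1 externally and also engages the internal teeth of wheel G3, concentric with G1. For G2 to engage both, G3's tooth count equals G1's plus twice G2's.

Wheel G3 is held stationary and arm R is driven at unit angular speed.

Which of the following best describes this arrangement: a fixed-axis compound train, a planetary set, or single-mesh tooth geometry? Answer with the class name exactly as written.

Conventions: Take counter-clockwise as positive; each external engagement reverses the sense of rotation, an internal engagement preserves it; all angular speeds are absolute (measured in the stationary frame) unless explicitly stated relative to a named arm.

class = planetary set [G3 = 26+2·22 = 70; Willis about the carrier]
classification: planetary set

planetary set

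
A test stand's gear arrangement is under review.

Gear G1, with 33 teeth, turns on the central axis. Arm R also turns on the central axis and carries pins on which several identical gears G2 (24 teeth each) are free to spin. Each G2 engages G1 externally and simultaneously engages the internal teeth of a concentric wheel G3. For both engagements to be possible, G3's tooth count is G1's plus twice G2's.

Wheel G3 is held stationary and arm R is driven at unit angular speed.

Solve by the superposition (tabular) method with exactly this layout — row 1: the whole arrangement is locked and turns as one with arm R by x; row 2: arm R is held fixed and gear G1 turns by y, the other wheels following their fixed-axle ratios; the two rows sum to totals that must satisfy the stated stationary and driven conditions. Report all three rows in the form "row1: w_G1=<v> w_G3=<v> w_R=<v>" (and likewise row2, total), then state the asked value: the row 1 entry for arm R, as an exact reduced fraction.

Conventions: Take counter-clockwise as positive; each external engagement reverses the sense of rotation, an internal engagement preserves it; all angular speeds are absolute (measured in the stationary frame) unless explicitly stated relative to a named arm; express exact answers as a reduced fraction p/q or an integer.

planetary set (33T centre, 24T on arm, 81T internal) — Willis relation
superposition row 1 [locked train]: every member turns x
row 2 — arm fixed, fixed-axis ratios: sun y, ring −(33/81)·y, arm 0
boundary: total ω_ring = x − (33/81)·y = 0 and total ω_arm = x = 1  ⇒  y = 27/11, x = 1
row 2 ring = −(33/81)·27/11 = -1
totals (row 1 + row 2): sun 1 + 27/11 = 38/11, ring 1 + (-1) = 0, arm 1 + 0 = 1
asked cell (row1, arm) = 1

row1: w_G1=1 w_G3=1 w_R=1
row2: w_G1=27/11 w_G3=-1 w_R=0
total: w_G1=38/11 w_G3=0 w_R=1
asked value: 1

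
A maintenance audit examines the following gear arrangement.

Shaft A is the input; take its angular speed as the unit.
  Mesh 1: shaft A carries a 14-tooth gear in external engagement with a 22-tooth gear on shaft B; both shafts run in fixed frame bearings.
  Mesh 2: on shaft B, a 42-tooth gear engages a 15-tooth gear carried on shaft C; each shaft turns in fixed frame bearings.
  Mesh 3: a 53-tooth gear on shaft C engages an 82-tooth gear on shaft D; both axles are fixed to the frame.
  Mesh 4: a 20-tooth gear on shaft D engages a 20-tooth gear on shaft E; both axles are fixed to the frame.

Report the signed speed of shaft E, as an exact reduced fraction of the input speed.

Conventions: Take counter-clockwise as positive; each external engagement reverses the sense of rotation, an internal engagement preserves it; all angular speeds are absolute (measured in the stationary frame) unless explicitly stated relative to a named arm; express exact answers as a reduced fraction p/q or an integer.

2597/2255

4-mesh fixed-axis compound train (all bearings frame-fixed)
mesh 1 [14T→22T]: |ω|/ω_in = 1×14/22 = 7/11, sense flips to −
mesh 2 [42T→15T]: |ω|/ω_in = (7/11)×42/15 = 98/55, sense flips to +
mesh 3 [53T→82T]: |ω|/ω_in = (98/55)×53/82 = 2597/2255, sense flips to −
mesh 4 [20T→20T]: |ω|/ω_in = (2597/2255)×20/20 = 2597/2255, sense flips to +
signed output speed (× input speed) = 2597/2255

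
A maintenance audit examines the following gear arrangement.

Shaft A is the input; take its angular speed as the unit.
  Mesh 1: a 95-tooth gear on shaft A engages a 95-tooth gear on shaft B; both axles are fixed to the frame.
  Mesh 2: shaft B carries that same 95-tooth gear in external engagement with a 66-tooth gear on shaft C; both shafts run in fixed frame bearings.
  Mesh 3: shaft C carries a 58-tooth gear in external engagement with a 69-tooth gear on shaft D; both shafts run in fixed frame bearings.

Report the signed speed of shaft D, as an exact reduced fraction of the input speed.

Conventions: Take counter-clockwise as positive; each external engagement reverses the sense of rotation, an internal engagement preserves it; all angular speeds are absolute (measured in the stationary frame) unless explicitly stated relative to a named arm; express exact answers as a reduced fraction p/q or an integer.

-2755/2277

3-mesh fixed-axis compound train (all bearings frame-fixed)
mesh 1 [95T→95T]: |ω|/ω_in = 1×95/95 = 1, sense flips to −
mesh 2 [95T→66T]: |ω|/ω_in = 1×95/66 = 95/66, sense flips to +
mesh 3 [58T→69T]: |ω|/ω_in = (95/66)×58/69 = 2755/2277, sense flips to −
signed output speed (× input speed) = -2755/2277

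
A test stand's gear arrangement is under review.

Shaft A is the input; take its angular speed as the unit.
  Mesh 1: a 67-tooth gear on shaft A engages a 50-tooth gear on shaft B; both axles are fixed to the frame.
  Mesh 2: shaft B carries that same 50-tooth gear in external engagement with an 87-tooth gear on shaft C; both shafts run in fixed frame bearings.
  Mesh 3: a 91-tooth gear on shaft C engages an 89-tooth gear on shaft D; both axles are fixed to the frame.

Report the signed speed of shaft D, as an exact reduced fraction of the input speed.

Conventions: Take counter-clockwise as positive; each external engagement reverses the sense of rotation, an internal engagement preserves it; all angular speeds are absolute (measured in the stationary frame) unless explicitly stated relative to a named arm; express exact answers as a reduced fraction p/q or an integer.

-6097/7743

3-mesh fixed-axis compound train (all bearings frame-fixed)
mesh 1 [67T→50T]: |ω|/ω_in = 1×67/50 = 67/50, sense flips to −
mesh 2 [50T→87T]: |ω|/ω_in = (67/50)×50/87 = 67/87, sense flips to +
mesh 3 [91T→89T]: |ω|/ω_in = (67/87)×91/89 = 6097/7743, sense flips to −
signed output speed (× input speed) = -6097/7743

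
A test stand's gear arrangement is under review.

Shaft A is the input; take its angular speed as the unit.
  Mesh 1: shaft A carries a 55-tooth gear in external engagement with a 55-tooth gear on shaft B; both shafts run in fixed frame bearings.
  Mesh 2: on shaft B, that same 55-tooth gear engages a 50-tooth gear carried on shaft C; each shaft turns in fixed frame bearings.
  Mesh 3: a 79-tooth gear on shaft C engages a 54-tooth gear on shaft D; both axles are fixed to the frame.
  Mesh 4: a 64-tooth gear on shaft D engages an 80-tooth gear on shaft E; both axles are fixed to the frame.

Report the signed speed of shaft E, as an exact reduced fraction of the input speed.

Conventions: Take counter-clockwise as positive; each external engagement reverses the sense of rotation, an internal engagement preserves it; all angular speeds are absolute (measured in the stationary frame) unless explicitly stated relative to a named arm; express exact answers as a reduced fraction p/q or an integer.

4-mesh fixed-axis compound train (all bearings frame-fixed)
mesh 1 [55T→55T]: |ω|/ω_in = 1×55/55 = 1, sense flips to −
mesh 2 [55T→50T]: |ω|/ω_in = 1×55/50 = 11/10, sense flips to +
mesh 3 [79T→54T]: |ω|/ω_in = (11/10)×79/54 = 869/540, sense flips to −
mesh 4 [64T→80T]: |ω|/ω_in = (869/540)×64/80 = 869/675, sense flips to +
signed output speed (× input speed) = 869/675

869/675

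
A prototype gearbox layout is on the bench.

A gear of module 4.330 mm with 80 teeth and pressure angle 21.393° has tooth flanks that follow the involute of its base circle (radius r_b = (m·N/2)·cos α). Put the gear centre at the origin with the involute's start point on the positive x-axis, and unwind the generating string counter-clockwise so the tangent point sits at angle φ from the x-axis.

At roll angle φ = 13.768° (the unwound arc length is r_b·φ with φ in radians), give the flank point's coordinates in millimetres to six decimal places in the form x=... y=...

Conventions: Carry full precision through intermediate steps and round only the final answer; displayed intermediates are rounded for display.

x=165.855568 y=0.741580

topology: single-mesh involute geometry — m = 4.330, N = 80
pitch radius r_p = m·N/2 = 4.330·80/2 = 173.200000
base radius r_b = r_p·cos α = 173.200000·cos 21.393° = 161.266587
roll angle φ = 13.768° = 0.24029693 rad
x = r_b·(cos φ + φ·sin φ) = 165.855568
y = r_b·(sin φ − φ·cos φ) = 0.741580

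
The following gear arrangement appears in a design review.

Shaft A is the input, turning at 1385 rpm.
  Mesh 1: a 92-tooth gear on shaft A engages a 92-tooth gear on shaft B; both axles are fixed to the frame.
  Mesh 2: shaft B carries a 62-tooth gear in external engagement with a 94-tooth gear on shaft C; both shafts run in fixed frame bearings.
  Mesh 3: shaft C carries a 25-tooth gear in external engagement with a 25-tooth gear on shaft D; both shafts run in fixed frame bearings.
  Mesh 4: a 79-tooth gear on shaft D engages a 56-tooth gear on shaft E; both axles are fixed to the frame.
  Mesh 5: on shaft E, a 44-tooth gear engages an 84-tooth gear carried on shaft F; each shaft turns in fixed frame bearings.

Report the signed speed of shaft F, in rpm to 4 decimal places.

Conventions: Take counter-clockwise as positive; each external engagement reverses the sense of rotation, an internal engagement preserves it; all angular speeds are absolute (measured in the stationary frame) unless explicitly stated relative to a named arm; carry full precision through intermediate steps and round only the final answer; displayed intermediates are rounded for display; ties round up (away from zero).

-675.0346 rpm

topology: fixed-axis compound train — 5 meshes, A→F
mesh 1 [92T→92T]: ω = 1385.0000×92/92 = 1385.0000 rpm, sense flips to −
mesh 2 [62T→94T]: ω = 1385.0000×62/94 = 913.5106 rpm, sense flips to +
mesh 3 [25T→25T]: ω = 913.5106×25/25 = 913.5106 rpm, sense flips to −
mesh 4 [79T→56T]: ω = 913.5106×79/56 = 1288.7025 rpm, sense flips to +
mesh 5 [44T→84T]: ω = 1288.7025×44/84 = 675.0346 rpm, sense flips to −
signed output speed = -675.0346 rpm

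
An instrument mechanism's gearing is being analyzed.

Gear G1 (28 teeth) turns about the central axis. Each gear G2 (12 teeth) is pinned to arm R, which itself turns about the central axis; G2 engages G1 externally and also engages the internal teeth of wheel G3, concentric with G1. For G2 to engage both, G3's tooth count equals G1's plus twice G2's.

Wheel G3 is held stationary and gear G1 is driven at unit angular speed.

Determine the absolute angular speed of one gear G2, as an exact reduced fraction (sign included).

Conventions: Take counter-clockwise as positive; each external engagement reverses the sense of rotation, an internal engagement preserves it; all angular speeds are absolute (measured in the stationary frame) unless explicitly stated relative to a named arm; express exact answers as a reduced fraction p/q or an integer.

-7/6

planetary set (28T centre, 12T on arm, 52T internal) — Willis relation
ring teeth: 28 + 2·12 = 52
28(ω_sun−ω_arm) = −52(ω_ring−ω_arm),  ω_ring = 0, ω_sun = 1
28(1−ω_arm) = −52(0−ω_arm)  ⇒  80·ω_arm = 28  ⇒  ω_arm = 7/20
sun–planet mesh: 28·(1−7/20) = −12·(ω_p−ω_arm)  ⇒  ω_p−ω_arm = -91/60
ω_p = 7/20 − 91/60 = -7/6
exact speed ratio = -7/6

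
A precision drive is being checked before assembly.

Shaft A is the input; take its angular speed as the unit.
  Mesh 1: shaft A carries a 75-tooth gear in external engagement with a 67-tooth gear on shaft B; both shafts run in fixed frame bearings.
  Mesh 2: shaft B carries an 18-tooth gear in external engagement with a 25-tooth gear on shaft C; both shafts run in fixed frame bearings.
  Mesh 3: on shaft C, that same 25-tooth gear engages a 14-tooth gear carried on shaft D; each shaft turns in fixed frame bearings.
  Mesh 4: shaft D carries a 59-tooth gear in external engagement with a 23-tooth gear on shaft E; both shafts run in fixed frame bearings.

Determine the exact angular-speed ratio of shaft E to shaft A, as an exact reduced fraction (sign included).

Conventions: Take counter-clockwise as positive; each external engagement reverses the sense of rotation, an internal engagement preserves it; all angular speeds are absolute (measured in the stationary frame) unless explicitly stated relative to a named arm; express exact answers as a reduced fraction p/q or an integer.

39825/10787

class = fixed-axis compound train [4 meshes; 4 ratios multiply, 4 sense flips]
mesh 1 [75T→67T]: running ratio 75/67, sense −
mesh 2 [18T→25T]: running ratio 54/67, sense +
mesh 3 [25T→14T]: running ratio 675/469, sense −
mesh 4 [59T→23T]: running ratio 39825/10787, sense +
ω_out/ω_in = 39825/10787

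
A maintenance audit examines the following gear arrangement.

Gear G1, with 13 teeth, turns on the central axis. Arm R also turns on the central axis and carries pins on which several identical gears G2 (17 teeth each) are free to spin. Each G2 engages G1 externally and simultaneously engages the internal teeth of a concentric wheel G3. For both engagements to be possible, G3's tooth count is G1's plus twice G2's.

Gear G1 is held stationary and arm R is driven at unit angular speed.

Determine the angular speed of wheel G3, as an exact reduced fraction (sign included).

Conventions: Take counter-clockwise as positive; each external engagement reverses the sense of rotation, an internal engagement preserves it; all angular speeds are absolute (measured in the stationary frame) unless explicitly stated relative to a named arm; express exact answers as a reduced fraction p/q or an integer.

class = planetary set [G3 = 13+2·17 = 47; Willis about the carrier]
ring teeth: 13 + 2·17 = 47
13(ω_sun−ω_arm) = −47(ω_ring−ω_arm),  ω_sun = 0, ω_arm = 1
ω_ring = 1 − (13/47)(0−1) = 60/47
exact speed ratio = 60/47

60/47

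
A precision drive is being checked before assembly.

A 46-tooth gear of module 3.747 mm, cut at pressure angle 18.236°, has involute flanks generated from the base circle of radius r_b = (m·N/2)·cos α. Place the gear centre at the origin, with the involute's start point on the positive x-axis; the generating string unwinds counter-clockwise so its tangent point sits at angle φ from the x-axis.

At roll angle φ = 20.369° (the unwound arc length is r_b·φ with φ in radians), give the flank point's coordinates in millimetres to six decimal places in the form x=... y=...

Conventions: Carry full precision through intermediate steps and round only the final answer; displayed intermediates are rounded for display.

x=86.862782 y=1.210469

single-mesh involute tooth geometry (46T wheel at module 3.747)
pitch radius r_p = m·N/2 = 3.747·46/2 = 86.181000
base radius r_b = r_p·cos α = 86.181000·cos 18.236° = 81.852613
roll angle φ = 20.369° = 0.35550612 rad
x = r_b·(cos φ + φ·sin φ) = 86.862782
y = r_b·(sin φ − φ·cos φ) = 1.210469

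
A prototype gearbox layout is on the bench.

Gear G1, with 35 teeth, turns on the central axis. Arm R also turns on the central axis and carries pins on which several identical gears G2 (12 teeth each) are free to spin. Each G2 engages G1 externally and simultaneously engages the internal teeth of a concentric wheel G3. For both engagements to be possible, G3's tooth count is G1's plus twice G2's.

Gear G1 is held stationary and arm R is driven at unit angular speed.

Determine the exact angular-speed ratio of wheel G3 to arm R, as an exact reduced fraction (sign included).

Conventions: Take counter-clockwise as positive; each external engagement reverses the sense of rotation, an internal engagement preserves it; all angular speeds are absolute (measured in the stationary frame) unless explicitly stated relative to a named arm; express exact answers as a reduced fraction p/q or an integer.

class = planetary set [G3 = 35+2·12 = 59; Willis about the carrier]
ring teeth: 35 + 2·12 = 59
35(ω_sun−ω_arm) = −59(ω_ring−ω_arm),  ω_sun = 0, ω_arm = 1
ω_ring = 1 − (35/59)(0−1) = 94/59
ω_out/ω_in = 94/59

94/59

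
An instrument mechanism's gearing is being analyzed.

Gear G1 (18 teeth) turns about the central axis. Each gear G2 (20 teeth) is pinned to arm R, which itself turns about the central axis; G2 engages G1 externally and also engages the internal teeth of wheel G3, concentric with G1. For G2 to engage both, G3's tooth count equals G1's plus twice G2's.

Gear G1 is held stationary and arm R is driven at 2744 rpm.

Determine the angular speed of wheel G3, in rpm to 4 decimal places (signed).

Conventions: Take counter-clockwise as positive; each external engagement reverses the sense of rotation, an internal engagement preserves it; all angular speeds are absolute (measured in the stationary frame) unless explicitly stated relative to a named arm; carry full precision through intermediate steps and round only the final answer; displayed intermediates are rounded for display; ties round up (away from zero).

+3595.5862 rpm

class = planetary set [G3 = 18+2·20 = 58; Willis about the carrier]
normalise by the input: solve with ω_arm = 1, then scale by 2744 rpm
ring teeth: 18 + 2·20 = 58
18(ω_sun−ω_arm) = −58(ω_ring−ω_arm),  ω_sun = 0, ω_arm = 1
ω_ring = 1 − (18/58)(0−1) = 38/29
scale: ω_ring = 38/29 × 2744 rpm = +3595.5862 rpm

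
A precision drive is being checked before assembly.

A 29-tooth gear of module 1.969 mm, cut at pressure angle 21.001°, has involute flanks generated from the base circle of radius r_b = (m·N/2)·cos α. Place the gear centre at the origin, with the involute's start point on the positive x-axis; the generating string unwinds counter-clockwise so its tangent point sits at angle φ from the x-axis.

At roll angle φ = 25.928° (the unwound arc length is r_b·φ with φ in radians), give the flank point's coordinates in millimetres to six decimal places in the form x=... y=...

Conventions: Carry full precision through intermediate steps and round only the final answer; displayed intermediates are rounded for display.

x=29.245008 y=0.806605

single-mesh involute tooth geometry (29T wheel at module 1.969)
pitch radius r_p = m·N/2 = 1.969·29/2 = 28.550500
base radius r_b = r_p·cos α = 28.550500·cos 21.001° = 26.654009
roll angle φ = 25.928° = 0.45252897 rad
x = r_b·(cos φ + φ·sin φ) = 29.245008
y = r_b·(sin φ − φ·cos φ) = 0.806605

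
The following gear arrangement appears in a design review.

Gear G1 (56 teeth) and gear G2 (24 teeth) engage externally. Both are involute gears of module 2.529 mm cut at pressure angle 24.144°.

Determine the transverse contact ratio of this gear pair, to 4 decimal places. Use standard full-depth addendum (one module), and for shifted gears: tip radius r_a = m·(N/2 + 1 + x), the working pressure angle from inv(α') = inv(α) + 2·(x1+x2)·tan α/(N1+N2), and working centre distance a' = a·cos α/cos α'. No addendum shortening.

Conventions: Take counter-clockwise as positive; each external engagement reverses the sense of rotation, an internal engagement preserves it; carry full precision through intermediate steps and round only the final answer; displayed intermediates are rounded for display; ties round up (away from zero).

1.5218

class = single-mesh tooth geometry [involute pair 56T × 24T, m = 2.529]
base radii: r_b1 = 64.617390, r_b2 = 27.693167
tip radii: r_a1 = 73.341000, r_a2 = 32.877000
no profile shift: α' = α, a' = a
action lengths: √(r_a1²−r_b1²) = 34.691429, √(r_a2²−r_b2²) = 17.719640
base pitch p_b = π·m·cos α = 7.250054
CR = (34.691429 + 17.719640 − 101.160000·sin 24.14400°)/7.250054 = 1.521845
contact ratio ≈ 1.5218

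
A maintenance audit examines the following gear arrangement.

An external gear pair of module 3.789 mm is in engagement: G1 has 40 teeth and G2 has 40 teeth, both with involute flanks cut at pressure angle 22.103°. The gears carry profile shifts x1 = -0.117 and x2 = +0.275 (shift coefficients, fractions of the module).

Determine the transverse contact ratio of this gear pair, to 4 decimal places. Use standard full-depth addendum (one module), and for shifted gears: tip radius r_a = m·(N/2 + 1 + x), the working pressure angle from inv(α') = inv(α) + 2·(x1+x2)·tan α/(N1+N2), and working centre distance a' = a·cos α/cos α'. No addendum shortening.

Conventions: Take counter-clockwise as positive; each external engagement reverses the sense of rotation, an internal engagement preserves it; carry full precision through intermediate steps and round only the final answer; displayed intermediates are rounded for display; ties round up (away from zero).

1.5877

topology: single-mesh involute geometry — m = 3.789, 40T/40T pair
base radii: r_b1 = 70.210847, r_b2 = 70.210847
tip radii: r_a1 = 79.125687, r_a2 = 80.610975
inv(α') = inv(22.103°) + 2·(-0.117+0.275)·tan α/(40+40) = 0.02195293  ⇒  α' = 22.64537°
a' = a·cos α / cos α' = 151.5600·cos 22.103°/cos 22.64537° = 152.151739
action lengths: √(r_a1²−r_b1²) = 36.487139, √(r_a2²−r_b2²) = 39.605130
base pitch p_b = π·m·cos α = 11.028694
CR = (36.487139 + 39.605130 − 152.151739·sin 22.64537°)/11.028694 = 1.587663
contact ratio ≈ 1.5877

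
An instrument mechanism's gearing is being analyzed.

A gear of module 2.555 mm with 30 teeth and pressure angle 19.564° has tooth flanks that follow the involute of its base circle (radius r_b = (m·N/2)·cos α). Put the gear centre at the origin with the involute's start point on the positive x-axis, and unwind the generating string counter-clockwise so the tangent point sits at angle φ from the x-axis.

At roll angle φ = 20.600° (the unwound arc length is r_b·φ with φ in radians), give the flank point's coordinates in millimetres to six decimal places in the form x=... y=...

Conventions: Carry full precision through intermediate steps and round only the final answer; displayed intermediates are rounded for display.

x=38.371613 y=0.552261

class = single-mesh tooth geometry [base-circle involute, m = 2.555, 30T]
pitch radius r_p = m·N/2 = 2.555·30/2 = 38.325000
base radius r_b = r_p·cos α = 38.325000·cos 19.564° = 36.112423
roll angle φ = 20.600° = 0.35953783 rad
x = r_b·(cos φ + φ·sin φ) = 38.371613
y = r_b·(sin φ − φ·cos φ) = 0.552261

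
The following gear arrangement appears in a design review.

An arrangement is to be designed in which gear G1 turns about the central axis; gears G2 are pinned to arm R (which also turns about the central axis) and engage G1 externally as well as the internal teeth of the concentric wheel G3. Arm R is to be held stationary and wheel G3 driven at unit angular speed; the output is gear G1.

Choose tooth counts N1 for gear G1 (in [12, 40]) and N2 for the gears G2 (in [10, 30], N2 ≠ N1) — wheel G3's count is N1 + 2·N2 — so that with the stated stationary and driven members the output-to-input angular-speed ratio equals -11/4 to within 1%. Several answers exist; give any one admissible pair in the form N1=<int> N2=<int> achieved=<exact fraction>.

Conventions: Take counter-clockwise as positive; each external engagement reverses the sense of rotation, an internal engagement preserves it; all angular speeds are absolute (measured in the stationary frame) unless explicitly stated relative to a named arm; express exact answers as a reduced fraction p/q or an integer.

N1=16 N2=14 achieved=-11/4

class = planetary set [ratio -11/4 wanted; Willis about the carrier]
Willis with ω_arm = 0: ω_sun/ω_ring = −N3/N1; set equal to -11/4  ⇒  N3/N1 = −(-11/4) = 11/4
N3 = N1 + 2·N2  ⇒  N2/N1 = (N3/N1 − 1)/2 = (11/4 − 1)/2 = 7/8
smallest multiple with N1 ≥ 12 and N2 ≥ 10: k = 2  ⇒  N1 = 2·8 = 16, N2 = 2·7 = 14 (N1 ≤ 40, N2 ≤ 30, N2 ≠ N1 ✓), N3 = 16 + 2·14 = 44
check: −N3/N1 with N1 = 16, N3 = 44 gives -11/4; |achieved − target| = 0 ≤ 11/400 ✓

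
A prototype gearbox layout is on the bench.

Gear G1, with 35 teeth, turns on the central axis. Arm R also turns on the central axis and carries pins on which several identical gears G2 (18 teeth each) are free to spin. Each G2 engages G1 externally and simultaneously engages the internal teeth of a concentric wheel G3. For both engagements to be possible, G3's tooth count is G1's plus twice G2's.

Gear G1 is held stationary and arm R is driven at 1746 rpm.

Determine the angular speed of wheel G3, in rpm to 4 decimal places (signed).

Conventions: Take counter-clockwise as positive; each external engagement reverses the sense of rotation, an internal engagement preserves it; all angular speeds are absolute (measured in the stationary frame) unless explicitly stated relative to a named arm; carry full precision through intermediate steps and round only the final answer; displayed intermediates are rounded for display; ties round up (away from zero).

+2606.7042 rpm

class = planetary set [G3 = 35+2·18 = 71; Willis about the carrier]
normalise by the input: solve with ω_arm = 1, then scale by 1746 rpm
ring teeth: 35 + 2·18 = 71
35(ω_sun−ω_arm) = −71(ω_ring−ω_arm),  ω_sun = 0, ω_arm = 1
ω_ring = 1 − (35/71)(0−1) = 106/71
scale: ω_ring = 106/71 × 1746 rpm = +2606.7042 rpm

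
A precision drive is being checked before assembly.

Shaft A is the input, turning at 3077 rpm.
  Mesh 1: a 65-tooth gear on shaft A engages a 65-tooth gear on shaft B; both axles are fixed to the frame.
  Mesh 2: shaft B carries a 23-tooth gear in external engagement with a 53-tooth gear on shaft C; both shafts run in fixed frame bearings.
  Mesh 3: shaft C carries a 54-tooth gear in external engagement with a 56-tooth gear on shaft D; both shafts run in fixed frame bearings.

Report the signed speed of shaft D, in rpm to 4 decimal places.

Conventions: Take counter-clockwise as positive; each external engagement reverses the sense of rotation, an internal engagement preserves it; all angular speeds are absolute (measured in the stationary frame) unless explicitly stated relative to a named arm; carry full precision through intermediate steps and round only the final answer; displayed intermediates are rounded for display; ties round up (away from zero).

recognized (4 fixed axles, 3 meshes): fixed-axis compound train
mesh 1 [65T→65T]: ω = 3077.0000×65/65 = 3077.0000 rpm, sense flips to −
mesh 2 [23T→53T]: ω = 3077.0000×23/53 = 1335.3019 rpm, sense flips to +
mesh 3 [54T→56T]: ω = 1335.3019×54/56 = 1287.6125 rpm, sense flips to −
signed output speed = -1287.6125 rpm

-1287.6125 rpm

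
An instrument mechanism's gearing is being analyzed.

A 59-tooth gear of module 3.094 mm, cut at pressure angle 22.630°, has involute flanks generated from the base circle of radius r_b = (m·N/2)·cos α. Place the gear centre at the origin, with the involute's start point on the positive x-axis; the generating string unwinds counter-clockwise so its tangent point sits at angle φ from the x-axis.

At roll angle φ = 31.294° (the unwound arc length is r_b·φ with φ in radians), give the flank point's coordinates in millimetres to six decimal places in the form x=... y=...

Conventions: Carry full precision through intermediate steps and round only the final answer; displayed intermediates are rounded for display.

topology: single-mesh involute geometry — m = 3.094, N = 59
pitch radius r_p = m·N/2 = 3.094·59/2 = 91.273000
base radius r_b = r_p·cos α = 91.273000·cos 22.630° = 84.245789
roll angle φ = 31.294° = 0.54618334 rad
x = r_b·(cos φ + φ·sin φ) = 95.889992
y = r_b·(sin φ − φ·cos φ) = 4.440490

x=95.889992 y=4.440490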